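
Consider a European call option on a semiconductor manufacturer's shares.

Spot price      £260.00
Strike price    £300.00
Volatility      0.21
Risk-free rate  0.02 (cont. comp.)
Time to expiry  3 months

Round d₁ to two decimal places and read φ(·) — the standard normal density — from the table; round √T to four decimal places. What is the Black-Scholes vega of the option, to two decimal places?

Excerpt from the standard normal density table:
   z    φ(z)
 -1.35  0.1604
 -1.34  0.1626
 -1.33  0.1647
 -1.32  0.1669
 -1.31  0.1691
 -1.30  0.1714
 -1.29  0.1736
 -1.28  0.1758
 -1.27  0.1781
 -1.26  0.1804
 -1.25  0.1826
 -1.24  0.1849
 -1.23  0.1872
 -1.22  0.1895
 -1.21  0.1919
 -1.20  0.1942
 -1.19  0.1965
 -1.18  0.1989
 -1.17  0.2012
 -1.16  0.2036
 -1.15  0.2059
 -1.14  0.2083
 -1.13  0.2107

23.45

σ√T = 0.21·√0.25 = 0.1050
d₁ = [ln(260/300) + (0.02 + 0.21²/2)·0.25] / 0.1050 = [-0.1431 + 0.0105] / 0.1050 = -1.2627 ⇒ -1.26
√T = √0.25 = 0.5000
φ(d₁) = φ(-1.26) = 0.1804
vega = S·φ(d₁)·√T = 260·0.1804·0.5000 = 23.4520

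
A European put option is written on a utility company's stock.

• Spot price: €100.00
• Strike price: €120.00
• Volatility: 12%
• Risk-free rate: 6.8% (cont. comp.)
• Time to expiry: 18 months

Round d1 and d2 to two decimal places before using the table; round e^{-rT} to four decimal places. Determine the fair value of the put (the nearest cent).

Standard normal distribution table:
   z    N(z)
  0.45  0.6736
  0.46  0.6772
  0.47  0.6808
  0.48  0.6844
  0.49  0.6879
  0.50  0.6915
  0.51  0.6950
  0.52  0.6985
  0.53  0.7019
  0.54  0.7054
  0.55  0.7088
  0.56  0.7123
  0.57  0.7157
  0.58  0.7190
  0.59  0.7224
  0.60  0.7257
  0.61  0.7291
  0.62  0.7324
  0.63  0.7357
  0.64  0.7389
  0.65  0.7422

σ√T = 0.12·√1.5 = 0.1470
d₁ = [ln(100/120) + (0.068 + 0.12²/2)·1.5] / 0.1470 = [-0.1823 + 0.1128] / 0.1470 = -0.4730 → -0.47
d₂ = d₁ − σ√T = -0.4730 − 0.1470 = -0.6200 → -0.62
exp(−rT) = exp(−0.068·1.5) = 0.9030
P = 120·0.9030·N(0.62) − 100·N(0.47) = 120·0.9030·0.7324 − 100·0.6808 = 79.3629 − 68.0800 = 11.2829

€11.28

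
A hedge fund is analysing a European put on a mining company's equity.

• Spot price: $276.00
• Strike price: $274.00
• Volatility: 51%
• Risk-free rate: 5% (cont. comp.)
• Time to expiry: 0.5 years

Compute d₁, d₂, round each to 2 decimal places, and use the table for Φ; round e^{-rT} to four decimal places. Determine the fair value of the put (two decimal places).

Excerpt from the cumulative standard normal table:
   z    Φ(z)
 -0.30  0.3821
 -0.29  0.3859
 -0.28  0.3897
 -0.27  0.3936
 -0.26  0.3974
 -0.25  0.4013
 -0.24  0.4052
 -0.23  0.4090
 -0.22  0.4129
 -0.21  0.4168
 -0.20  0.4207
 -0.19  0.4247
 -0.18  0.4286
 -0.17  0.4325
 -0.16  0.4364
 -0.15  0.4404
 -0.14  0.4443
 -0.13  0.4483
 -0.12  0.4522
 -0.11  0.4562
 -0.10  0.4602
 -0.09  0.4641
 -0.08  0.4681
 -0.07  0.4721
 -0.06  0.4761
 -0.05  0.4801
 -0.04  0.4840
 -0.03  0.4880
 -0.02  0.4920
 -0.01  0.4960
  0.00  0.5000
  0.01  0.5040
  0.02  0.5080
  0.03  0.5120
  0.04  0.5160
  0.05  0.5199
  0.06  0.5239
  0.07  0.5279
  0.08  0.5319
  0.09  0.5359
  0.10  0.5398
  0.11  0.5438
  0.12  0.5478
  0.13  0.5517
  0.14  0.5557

$34.58

σ√T = 0.51 × 0.7071 = 0.3606
ln(S/K) + (r + σ²/2)T = ln(276/274) + (0.05 + 0.51²/2)·0.5 = 0.0073 + 0.0900 = 0.0973
d₁ = 0.0973 / 0.3606 = 0.2698 ⇒ 0.27
d₂ = d₁ − σ√T = 0.2698 − 0.3606 = -0.0908 ⇒ -0.09
exp(−rT) = exp(−0.05·0.5) = 0.9753
N(−d₂) = N(0.09) = 0.5359;  N(−d₁) = N(-0.27) = 0.3936
P = 274·0.9753·0.5359 − 276·0.3936 = 143.2097 − 108.6336 = 34.5761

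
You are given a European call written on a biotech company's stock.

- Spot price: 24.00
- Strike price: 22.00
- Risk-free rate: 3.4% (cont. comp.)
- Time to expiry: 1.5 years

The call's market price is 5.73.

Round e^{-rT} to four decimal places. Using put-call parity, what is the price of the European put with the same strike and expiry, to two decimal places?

2.64

e^(−rT) = e^(−0.034·1.5) = 0.9503
Put-call parity: C − P = S − K·e^(−rT) = 24 − 22·0.9503 = 24 − 20.9066 = 3.0934
P = C − (C − P) = 5.73 − (3.0934) = 2.6366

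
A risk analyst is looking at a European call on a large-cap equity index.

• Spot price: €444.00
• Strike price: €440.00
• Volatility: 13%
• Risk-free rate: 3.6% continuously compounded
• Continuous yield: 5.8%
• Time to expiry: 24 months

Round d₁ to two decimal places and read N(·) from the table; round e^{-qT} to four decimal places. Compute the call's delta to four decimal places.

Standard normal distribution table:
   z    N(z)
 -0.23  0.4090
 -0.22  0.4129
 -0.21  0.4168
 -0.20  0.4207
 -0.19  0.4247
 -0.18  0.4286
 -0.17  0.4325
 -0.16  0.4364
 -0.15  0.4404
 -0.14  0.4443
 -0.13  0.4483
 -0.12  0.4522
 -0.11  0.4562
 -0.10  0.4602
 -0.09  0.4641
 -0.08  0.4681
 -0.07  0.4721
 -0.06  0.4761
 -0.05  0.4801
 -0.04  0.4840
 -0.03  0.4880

0.4098

σ√T = 0.13 × 1.4142 = 0.1838
d₁ = [ln(444/440) + (0.036 − 0.058 + 0.13²/2)·2] / 0.1838 = [0.0090 − 0.0271] / 0.1838 = -0.0982 ≈ -0.10
N(d₁) = N(-0.10) = 0.4602
Δ_call = exp(−qT)·N(d₁) = 0.8905·0.4602 = 0.4098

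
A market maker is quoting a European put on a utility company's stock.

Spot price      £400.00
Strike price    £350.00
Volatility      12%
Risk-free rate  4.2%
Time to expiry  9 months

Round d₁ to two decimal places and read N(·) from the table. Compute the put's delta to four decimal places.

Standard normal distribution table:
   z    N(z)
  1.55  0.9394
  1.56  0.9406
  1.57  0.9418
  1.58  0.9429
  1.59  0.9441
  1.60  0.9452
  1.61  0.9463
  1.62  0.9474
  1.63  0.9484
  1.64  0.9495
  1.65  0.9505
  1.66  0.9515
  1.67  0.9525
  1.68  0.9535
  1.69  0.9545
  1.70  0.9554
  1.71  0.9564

-0.0505

σ√T = 0.12 × 0.8660 = 0.1039
ln(S/K) + (r + σ²/2)T = ln(400/350) + (0.042 + 0.12²/2)·0.75 = 0.1335 + 0.0369 = 0.1704
d₁ = 0.1704 / 0.1039 = 1.6400 ≈ 1.64
N(d₁) = N(1.64) = 0.9495
Δ_put = N(d₁) − 1 = 0.9495 − 1 = -0.0505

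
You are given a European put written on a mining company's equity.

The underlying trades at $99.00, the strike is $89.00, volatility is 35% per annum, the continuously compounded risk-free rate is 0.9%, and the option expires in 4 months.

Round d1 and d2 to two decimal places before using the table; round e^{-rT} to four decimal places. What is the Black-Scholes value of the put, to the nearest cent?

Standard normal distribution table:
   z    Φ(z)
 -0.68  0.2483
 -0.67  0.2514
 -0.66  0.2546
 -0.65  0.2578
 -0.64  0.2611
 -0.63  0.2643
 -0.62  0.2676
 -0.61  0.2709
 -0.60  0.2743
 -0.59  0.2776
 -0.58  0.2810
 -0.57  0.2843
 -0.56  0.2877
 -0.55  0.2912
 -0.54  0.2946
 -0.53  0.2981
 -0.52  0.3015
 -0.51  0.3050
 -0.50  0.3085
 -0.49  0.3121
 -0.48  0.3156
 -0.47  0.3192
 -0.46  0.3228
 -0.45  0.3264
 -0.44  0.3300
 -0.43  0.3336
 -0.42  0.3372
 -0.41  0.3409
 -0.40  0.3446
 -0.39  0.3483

$3.43

T = 0.3333;  σ√T = 0.2021
d₁ = [ln(99/89) + (0.009 + ½·0.35²)·0.3333] / (σ√T) = (0.1065 + 0.0234) / 0.2021 = 0.6428 which rounds to 0.64
d₂ = 0.6428 − 0.2021 = 0.4408 which rounds to 0.44
e^(−rT) = e^(−0.009·0.3333) = 0.9970
P = 89·0.9970·N(-0.44) − 99·N(-0.64) = 89·0.9970·0.3300 − 99·0.2611 = 29.2819 − 25.8489 = 3.4330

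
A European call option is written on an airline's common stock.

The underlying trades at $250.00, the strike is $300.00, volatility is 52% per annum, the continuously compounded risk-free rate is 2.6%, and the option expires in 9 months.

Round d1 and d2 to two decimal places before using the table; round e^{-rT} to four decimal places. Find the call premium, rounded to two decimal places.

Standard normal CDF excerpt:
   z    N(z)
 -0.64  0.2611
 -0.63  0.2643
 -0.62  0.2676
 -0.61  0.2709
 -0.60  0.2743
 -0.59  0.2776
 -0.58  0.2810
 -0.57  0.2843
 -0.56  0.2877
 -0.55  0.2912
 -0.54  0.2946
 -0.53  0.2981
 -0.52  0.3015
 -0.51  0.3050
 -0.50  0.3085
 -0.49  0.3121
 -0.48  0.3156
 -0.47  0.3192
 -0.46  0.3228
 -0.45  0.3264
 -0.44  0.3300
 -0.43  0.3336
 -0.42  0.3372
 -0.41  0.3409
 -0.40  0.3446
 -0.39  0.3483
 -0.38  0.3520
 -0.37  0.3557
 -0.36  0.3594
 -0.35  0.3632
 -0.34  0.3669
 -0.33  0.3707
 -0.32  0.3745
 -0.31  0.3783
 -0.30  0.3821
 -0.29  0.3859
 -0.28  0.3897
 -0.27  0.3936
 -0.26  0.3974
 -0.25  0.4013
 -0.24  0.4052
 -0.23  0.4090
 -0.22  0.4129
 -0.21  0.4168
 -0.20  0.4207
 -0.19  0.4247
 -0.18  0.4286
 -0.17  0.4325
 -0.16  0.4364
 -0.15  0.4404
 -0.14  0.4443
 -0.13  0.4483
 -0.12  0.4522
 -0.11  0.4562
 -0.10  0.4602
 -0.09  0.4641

σ√T = 0.52 × 0.8660 = 0.4503
ln(S/K) + (r + σ²/2)T = ln(250/300) + (0.026 + 0.52²/2)·0.75 = -0.1823 + 0.1209 = -0.0614
d₁ = -0.0614 / 0.4503 = -0.1364 ≈ -0.14
d₂ = d₁ − σ√T = -0.1364 − 0.4503 = -0.5867 ≈ -0.59
e^(−rT) = e^(−0.026·0.75) = 0.9807
C = 250·N(-0.14) − 300·0.9807·N(-0.59) = 250·0.4443 − 300·0.9807·0.2776 = 111.0750 − 81.6727 = 29.4023

$29.40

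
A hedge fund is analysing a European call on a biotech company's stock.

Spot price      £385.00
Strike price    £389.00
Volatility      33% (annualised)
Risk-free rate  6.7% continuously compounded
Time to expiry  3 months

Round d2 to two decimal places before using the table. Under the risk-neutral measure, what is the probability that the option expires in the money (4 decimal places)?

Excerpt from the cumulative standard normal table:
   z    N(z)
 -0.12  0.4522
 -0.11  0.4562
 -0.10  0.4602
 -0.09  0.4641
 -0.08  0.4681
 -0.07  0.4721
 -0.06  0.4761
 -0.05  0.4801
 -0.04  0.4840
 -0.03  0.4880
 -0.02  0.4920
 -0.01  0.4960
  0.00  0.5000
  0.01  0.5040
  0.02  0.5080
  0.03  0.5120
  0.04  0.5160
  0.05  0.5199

0.4840

σ√T = 0.33·√0.25 = 0.1650
ln(S/K) + (r + σ²/2)T = ln(385/389) + (0.067 + 0.33²/2)·0.25 = -0.0103 + 0.0304 = 0.0200
d₁ = 0.0200 / 0.1650 = 0.1214 which rounds to 0.12
d₂ = d₁ − σ√T = 0.1214 − 0.1650 = -0.0436 which rounds to -0.04
Pr(exercise) under Q = N(d₂) = 0.4840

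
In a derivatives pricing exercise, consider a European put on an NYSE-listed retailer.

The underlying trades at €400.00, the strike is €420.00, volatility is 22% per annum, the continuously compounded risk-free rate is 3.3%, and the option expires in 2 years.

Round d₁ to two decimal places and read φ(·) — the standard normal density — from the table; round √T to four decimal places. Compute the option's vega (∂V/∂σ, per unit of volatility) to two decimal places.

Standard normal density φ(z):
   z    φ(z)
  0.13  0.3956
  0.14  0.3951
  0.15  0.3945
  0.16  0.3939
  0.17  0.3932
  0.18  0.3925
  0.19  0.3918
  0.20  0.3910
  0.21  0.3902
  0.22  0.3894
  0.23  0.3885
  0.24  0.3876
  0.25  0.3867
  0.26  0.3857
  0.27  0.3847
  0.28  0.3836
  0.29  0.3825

220.73

T = 2;  σ√T = 0.3111
d₁ = [ln(400/420) + (0.033 + 0.22²/2)·2] / 0.3111 = [-0.0488 + 0.1144] / 0.3111 = 0.2109 ⇒ 0.21
√T = √2 = 1.4142
φ(d₁) = φ(0.21) = 0.3902
vega = S·φ(d₁)·√T = 400·0.3902·1.4142 = 220.7283
(Vega is the same for a European call and put with the same parameters.)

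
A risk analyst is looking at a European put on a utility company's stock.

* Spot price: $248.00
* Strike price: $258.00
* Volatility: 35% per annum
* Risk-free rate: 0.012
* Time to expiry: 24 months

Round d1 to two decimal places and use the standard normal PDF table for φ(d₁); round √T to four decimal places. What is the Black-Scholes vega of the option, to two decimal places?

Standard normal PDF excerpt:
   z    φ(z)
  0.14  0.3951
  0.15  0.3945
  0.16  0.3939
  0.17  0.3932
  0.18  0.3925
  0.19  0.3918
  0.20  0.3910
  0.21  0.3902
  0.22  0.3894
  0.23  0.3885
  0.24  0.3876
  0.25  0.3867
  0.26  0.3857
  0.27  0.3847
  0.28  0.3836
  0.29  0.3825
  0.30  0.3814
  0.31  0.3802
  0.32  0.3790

σ√T = 0.35 × 1.4142 = 0.4950
d₁ = [ln(248/258) + (0.012 + 0.35²/2)·2] / 0.4950 = [-0.0395 + 0.1465] / 0.4950 = 0.2161 ⇒ 0.22
√T = √2 = 1.4142
φ(d₁) = φ(0.22) = 0.3894
vega = S·φ(d₁)·√T = 248·0.3894·1.4142 = 136.5710

136.57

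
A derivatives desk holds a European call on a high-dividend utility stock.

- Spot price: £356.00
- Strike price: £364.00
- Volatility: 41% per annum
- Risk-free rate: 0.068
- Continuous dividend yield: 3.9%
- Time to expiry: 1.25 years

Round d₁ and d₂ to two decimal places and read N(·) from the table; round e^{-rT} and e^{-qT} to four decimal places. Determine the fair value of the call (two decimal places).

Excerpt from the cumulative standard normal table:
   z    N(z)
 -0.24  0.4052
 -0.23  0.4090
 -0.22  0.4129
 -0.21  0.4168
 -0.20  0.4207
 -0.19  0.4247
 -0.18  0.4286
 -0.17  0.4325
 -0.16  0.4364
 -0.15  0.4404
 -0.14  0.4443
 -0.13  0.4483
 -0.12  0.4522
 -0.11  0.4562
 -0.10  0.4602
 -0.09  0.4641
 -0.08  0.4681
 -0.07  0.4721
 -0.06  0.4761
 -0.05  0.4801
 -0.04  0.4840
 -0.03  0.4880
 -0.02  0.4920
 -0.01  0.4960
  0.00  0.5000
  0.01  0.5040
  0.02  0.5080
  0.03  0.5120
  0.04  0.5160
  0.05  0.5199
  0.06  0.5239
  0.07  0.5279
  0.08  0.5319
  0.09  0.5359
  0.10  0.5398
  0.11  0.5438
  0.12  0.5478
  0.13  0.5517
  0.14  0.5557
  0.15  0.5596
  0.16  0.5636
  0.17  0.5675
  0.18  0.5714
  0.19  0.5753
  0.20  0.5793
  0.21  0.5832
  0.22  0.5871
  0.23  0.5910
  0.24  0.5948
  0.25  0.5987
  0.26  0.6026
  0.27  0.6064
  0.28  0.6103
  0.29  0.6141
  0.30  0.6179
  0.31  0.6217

£63.66

T = 1.25;  σ√T = 0.4584
d₁ = [ln(356/364) + (0.068 − 0.039 + ½·0.41²)·1.25] / (σ√T) = (-0.0222 + 0.1413) / 0.4584 = 0.2598 which rounds to 0.26
d₂ = 0.2598 − 0.4584 = -0.1986 which rounds to -0.20
exp(−qT) = exp(−0.039·1.25) = 0.9524;  exp(−rT) = exp(−0.068·1.25) = 0.9185
N(d₁) = N(0.26) = 0.6026;  N(d₂) = N(-0.20) = 0.4207
C = 356·0.9524·0.6026 − 364·0.9185·0.4207 = 204.3142 − 140.6543 = 63.6599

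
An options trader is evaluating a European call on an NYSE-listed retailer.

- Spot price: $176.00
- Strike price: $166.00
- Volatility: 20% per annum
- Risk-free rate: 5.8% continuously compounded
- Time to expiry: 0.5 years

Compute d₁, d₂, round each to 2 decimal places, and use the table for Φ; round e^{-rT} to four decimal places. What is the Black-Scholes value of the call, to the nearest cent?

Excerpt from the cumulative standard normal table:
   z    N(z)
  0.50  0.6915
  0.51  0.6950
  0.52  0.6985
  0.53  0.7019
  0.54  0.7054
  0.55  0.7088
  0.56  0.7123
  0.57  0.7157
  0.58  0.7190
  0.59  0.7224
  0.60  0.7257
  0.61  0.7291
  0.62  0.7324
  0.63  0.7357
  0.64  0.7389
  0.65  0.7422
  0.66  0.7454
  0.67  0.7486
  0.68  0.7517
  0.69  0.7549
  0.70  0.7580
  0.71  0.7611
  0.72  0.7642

T = 0.5;  σ√T = 0.1414
d₁ = [ln(176/166) + (0.058 + ½·0.2²)·0.5] / (σ√T) = (0.0585 + 0.0390) / 0.1414 = 0.6894 ⇒ 0.69
d₂ = 0.6894 − 0.1414 = 0.5480 ⇒ 0.55
exp(−rT) = exp(−0.058·0.5) = 0.9714
N(d₁) = N(0.69) = 0.7549;  N(d₂) = N(0.55) = 0.7088
C = 176·0.7549 − 166·0.9714·0.7088 = 132.8624 − 114.2957 = 18.5667

$18.57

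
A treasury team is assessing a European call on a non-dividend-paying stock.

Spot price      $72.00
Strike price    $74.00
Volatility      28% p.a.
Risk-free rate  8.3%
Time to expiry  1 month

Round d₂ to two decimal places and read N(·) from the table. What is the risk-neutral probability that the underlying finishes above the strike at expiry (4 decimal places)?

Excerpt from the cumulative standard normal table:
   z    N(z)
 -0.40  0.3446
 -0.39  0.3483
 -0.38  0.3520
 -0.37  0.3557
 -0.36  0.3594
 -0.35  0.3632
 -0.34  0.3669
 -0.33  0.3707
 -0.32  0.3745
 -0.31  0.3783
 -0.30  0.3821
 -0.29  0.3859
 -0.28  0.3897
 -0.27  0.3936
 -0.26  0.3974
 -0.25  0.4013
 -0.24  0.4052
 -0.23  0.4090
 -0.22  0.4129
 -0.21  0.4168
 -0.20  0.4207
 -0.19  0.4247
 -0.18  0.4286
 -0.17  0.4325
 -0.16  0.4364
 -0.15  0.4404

σ√T = 0.28·√0.08333 = 0.0808
ln(S/K) + (r + σ²/2)T = ln(72/74) + (0.083 + 0.28²/2)·0.08333 = -0.0274 + 0.0102 = -0.0172
d₁ = -0.0172 / 0.0808 = -0.2130 ⇒ -0.21
d₂ = d₁ − σ√T = -0.2130 − 0.0808 = -0.2938 ⇒ -0.29
Risk-neutral Pr[S_T > K] = N(d₂) = N(-0.29) = 0.3859

0.3859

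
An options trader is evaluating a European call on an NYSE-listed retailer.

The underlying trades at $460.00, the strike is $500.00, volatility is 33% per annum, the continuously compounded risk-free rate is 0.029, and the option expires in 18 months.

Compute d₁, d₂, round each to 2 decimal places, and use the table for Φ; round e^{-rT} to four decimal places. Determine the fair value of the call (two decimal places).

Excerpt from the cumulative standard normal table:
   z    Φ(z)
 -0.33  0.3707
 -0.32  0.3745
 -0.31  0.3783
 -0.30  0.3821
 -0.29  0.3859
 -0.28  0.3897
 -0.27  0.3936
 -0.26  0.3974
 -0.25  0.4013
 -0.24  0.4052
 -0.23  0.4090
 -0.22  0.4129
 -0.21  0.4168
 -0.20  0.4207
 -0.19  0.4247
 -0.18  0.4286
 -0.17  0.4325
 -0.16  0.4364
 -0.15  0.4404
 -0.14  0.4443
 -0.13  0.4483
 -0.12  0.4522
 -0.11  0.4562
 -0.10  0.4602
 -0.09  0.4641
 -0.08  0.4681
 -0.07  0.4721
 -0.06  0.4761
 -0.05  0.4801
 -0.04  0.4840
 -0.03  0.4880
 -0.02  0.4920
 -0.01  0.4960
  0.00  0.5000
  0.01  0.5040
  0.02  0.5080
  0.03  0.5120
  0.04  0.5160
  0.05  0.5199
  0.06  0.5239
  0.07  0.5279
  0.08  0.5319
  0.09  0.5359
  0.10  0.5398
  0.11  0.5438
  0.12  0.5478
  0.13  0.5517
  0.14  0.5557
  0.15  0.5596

$65.40

σ√T = 0.33 × 1.2247 = 0.4042
ln(S/K) + (r + σ²/2)T = ln(460/500) + (0.029 + 0.33²/2)·1.5 = -0.0834 + 0.1252 = 0.0418
d₁ = 0.0418 / 0.4042 = 0.1034 ≈ 0.10
d₂ = d₁ − σ√T = 0.1034 − 0.4042 = -0.3008 ≈ -0.30
exp(−rT) = exp(−0.029·1.5) = 0.9574
C = 460·N(0.10) − 500·0.9574·N(-0.30) = 460·0.5398 − 500·0.9574·0.3821 = 248.3080 − 182.9113 = 65.3967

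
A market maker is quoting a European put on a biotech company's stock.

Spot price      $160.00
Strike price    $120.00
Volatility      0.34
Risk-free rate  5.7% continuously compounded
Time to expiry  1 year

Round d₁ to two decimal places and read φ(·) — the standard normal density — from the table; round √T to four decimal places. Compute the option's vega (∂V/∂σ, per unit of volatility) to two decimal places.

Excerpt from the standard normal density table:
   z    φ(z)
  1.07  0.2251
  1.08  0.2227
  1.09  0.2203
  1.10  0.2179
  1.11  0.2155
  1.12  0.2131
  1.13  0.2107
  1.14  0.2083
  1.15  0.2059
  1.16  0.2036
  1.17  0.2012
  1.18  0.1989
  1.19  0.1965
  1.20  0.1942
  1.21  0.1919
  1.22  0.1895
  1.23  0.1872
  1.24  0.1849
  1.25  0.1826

T = 1;  σ√T = 0.3400
d₁ = [ln(160/120) + (0.057 + 0.34²/2)·1] / 0.3400 = [0.2877 + 0.1148] / 0.3400 = 1.1838 which rounds to 1.18
√T = √1 = 1.0000
φ(d₁) = φ(1.18) = 0.1989
vega = S·φ(d₁)·√T = 160·0.1989·1.0000 = 31.8240
(Call and put vega coincide under Black-Scholes.)

31.82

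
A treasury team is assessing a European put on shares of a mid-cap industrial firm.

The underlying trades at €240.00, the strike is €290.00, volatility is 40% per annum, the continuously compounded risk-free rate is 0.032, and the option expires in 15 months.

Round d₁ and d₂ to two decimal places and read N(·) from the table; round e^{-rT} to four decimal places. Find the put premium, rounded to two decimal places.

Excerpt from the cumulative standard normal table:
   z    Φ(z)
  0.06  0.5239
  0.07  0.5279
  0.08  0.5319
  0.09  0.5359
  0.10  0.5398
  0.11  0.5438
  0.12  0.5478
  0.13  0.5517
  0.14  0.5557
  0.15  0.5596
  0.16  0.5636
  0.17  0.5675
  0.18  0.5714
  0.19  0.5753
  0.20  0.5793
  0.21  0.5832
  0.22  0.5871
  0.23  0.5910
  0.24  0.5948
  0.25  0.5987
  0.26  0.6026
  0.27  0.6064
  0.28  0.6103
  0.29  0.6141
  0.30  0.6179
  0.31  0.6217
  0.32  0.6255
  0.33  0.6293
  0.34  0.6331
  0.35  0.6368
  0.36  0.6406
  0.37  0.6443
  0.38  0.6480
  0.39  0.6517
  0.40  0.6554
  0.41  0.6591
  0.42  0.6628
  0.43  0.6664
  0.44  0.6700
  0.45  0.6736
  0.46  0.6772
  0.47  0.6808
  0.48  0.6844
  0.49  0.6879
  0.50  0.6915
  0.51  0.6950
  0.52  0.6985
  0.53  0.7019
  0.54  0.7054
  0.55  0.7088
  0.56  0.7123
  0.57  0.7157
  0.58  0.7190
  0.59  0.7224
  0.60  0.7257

€67.96

σ√T = 0.4·√1.25 = 0.4472
d₁ = [ln(240/290) + (0.032 + 0.4²/2)·1.25] / 0.4472 = [-0.1892 + 0.1400] / 0.4472 = -0.1101 ⇒ -0.11
d₂ = d₁ − σ√T = -0.1101 − 0.4472 = -0.5573 ⇒ -0.56
exp(−rT) = exp(−0.032·1.25) = 0.9608
P = 290·0.9608·N(0.56) − 240·N(0.11) = 290·0.9608·0.7123 − 240·0.5438 = 198.4696 − 130.5120 = 67.9576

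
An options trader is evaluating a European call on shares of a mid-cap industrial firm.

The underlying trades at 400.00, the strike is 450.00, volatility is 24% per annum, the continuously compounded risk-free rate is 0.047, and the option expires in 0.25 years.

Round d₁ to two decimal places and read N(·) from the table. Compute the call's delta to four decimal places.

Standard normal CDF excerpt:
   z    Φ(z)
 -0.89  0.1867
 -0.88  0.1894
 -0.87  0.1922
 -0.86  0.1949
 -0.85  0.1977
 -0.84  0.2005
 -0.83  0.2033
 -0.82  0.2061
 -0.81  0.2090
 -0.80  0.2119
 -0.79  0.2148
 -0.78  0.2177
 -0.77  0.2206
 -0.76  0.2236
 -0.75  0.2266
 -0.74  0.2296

σ√T = 0.24 × 0.5000 = 0.1200
ln(S/K) + (r + σ²/2)T = ln(400/450) + (0.047 + 0.24²/2)·0.25 = -0.1178 + 0.0190 = -0.0988
d₁ = -0.0988 / 0.1200 = -0.8236 ⇒ -0.82
N(d₁) = N(-0.82) = 0.2061
Δ_call = N(d₁) = 0.2061

0.2061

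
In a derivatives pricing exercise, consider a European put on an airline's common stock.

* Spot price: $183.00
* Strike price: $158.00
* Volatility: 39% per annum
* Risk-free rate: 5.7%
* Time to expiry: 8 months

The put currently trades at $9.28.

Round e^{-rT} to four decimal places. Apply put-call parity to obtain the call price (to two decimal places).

$40.17

e^(−rT) = e^(−0.057·0.6667) = 0.9627
Put-call parity: C − P = S − K·e^(−rT) = 183 − 158·0.9627 = 183 − 152.1066 = 30.8934
C = P + (C − P) = 9.28 + (30.8934) = 40.1734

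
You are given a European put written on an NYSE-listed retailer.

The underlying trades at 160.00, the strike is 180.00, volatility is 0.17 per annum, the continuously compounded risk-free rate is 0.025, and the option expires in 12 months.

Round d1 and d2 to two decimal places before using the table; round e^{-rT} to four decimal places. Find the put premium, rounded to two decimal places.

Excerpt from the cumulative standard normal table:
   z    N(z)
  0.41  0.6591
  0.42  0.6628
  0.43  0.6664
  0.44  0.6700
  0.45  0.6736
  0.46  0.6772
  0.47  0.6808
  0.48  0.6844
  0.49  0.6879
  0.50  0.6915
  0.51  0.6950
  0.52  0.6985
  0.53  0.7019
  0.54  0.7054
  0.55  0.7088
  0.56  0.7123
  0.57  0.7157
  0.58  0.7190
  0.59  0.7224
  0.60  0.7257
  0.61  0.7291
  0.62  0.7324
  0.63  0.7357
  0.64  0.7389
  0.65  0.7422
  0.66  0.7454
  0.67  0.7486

σ√T = 0.17·√1 = 0.1700
d₁ = [ln(160/180) + (0.025 + 0.17²/2)·1] / 0.1700 = [-0.1178 + 0.0395] / 0.1700 = -0.4608 ⇒ -0.46
d₂ = d₁ − σ√T = -0.4608 − 0.1700 = -0.6308 ⇒ -0.63
exp(−rT) = exp(−0.025·1) = 0.9753
N(−d₂) = N(0.63) = 0.7357;  N(−d₁) = N(0.46) = 0.6772
P = 180·0.9753·0.7357 − 160·0.6772 = 129.1551 − 108.3520 = 20.8031

20.80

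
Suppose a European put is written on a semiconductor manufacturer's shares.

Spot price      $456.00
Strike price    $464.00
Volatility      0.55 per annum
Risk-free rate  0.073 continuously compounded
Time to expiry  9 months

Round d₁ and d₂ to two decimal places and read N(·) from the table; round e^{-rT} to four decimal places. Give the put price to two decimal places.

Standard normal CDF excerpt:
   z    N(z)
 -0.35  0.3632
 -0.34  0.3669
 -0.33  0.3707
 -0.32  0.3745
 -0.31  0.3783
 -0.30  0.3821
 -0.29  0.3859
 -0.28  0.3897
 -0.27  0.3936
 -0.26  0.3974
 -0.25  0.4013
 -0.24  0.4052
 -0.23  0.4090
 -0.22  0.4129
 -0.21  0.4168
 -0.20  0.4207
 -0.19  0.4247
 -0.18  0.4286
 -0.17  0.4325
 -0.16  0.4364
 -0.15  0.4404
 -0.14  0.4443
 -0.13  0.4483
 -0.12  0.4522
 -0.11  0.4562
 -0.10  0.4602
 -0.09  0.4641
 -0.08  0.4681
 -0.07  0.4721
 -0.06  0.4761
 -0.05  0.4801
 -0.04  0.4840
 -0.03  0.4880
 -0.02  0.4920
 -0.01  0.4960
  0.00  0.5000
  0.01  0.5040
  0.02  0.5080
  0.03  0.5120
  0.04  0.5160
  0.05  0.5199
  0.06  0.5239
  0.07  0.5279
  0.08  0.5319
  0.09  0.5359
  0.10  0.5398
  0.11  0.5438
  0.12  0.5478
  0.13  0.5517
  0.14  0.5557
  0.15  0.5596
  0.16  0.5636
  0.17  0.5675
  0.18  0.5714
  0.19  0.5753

$76.80

σ√T = 0.55·√0.75 = 0.4763
d₁ = [ln(456/464) + (0.073 + ½·0.55²)·0.75] / (σ√T) = (-0.0174 + 0.1682) / 0.4763 = 0.3166 → 0.32
d₂ = 0.3166 − 0.4763 = -0.1597 → -0.16
exp(−rT) = exp(−0.073·0.75) = 0.9467
P = 464·0.9467·N(0.16) − 456·N(-0.32) = 464·0.9467·0.5636 − 456·0.3745 = 247.5719 − 170.7720 = 76.7999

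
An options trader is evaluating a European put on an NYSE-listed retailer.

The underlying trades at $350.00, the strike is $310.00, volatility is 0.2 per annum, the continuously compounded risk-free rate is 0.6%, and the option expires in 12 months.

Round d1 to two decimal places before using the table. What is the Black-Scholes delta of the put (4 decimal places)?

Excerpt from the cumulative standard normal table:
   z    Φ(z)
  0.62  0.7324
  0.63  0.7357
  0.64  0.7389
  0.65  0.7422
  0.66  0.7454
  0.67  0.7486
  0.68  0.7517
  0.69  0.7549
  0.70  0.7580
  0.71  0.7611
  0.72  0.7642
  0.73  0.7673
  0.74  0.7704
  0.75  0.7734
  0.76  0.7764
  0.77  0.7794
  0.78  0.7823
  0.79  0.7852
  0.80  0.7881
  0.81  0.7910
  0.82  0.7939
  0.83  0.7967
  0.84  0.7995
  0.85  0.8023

-0.2296

T = 1;  σ√T = 0.2000
d₁ = [ln(350/310) + (0.006 + 0.2²/2)·1] / 0.2000 = [0.1214 + 0.0260] / 0.2000 = 0.7368 which rounds to 0.74
N(d₁) = N(0.74) = 0.7704
Δ_put = N(d₁) − 1 = 0.7704 − 1 = -0.2296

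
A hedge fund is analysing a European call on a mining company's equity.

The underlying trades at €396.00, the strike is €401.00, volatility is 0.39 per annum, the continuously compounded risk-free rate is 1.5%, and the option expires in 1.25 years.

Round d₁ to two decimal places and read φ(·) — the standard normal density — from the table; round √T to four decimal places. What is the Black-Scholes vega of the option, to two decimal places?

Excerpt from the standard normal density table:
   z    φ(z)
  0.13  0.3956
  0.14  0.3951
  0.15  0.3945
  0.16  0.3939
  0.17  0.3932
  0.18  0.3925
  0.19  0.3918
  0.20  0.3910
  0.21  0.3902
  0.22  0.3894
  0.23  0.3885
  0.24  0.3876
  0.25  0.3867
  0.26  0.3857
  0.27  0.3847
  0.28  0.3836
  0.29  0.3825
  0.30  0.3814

172.00

T = 1.25;  σ√T = 0.4360
d₁ = [ln(396/401) + (0.015 + ½·0.39²)·1.25] / (σ√T) = (-0.0125 + 0.1138) / 0.4360 = 0.2322 → 0.23
√T = √1.25 = 1.1180
φ(d₁) = φ(0.23) = 0.3885
vega = S·φ(d₁)·√T = 396·0.3885·1.1180 = 171.9998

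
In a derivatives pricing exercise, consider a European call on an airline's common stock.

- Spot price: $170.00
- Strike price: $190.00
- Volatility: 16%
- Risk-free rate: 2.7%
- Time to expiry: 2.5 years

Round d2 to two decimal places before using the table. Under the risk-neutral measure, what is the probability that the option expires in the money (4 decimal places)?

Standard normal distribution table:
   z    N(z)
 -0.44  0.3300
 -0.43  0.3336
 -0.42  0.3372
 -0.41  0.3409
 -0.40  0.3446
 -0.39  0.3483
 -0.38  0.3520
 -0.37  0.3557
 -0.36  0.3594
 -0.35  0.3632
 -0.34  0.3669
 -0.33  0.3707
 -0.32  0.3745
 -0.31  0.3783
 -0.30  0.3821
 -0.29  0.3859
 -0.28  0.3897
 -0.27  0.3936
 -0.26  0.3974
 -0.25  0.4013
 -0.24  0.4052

0.3821

σ√T = 0.16 × 1.5811 = 0.2530
ln(S/K) + (r + σ²/2)T = ln(170/190) + (0.027 + 0.16²/2)·2.5 = -0.1112 + 0.0995 = -0.0117
d₁ = -0.0117 / 0.2530 = -0.0463 → -0.05
d₂ = d₁ − σ√T = -0.0463 − 0.2530 = -0.2993 → -0.30
Pr(exercise) under Q = N(d₂) = 0.3821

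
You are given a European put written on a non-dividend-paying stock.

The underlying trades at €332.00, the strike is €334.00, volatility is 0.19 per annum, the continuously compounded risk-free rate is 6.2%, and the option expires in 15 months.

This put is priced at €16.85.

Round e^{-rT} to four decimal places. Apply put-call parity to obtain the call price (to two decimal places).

e^(−rT) = e^(−0.062·1.25) = 0.9254
Put-call parity: C − P = S − K·e^(−rT) = 332 − 334·0.9254 = 332 − 309.0836 = 22.9164
C = P + (C − P) = 16.85 + (22.9164) = 39.7664

€39.77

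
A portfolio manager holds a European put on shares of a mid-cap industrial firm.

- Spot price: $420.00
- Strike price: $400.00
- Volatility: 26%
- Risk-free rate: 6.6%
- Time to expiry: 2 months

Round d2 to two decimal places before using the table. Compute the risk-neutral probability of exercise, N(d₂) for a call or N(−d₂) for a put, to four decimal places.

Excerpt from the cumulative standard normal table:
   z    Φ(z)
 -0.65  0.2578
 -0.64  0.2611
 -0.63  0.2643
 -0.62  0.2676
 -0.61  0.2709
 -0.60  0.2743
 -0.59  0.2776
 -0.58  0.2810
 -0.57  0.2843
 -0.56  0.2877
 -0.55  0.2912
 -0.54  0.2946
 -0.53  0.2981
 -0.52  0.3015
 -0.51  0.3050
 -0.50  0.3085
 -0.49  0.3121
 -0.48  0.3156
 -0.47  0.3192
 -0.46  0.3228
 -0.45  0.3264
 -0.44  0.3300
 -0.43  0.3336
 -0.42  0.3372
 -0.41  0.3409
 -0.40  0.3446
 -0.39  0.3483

σ√T = 0.26 × 0.4082 = 0.1061
d₁ = [ln(420/400) + (0.066 + 0.26²/2)·0.1667] / 0.1061 = [0.0488 + 0.0166] / 0.1061 = 0.6164 ≈ 0.62
d₂ = d₁ − σ√T = 0.6164 − 0.1061 = 0.5102 ≈ 0.51
Risk-neutral Pr[S_T < K] = N(−d₂) = N(-0.51) = 0.3050

0.3050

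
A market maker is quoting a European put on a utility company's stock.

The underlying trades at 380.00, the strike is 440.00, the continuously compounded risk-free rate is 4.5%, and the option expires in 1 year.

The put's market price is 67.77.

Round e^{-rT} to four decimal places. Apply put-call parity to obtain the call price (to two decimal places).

exp(−rT) = exp(−0.045·1) = 0.9560
Put-call parity: C − P = S − K·e^(−rT) = 380 − 440·0.9560 = 380 − 420.6400 = -40.6400
C = P + (C − P) = 67.77 + (-40.6400) = 27.1300

27.13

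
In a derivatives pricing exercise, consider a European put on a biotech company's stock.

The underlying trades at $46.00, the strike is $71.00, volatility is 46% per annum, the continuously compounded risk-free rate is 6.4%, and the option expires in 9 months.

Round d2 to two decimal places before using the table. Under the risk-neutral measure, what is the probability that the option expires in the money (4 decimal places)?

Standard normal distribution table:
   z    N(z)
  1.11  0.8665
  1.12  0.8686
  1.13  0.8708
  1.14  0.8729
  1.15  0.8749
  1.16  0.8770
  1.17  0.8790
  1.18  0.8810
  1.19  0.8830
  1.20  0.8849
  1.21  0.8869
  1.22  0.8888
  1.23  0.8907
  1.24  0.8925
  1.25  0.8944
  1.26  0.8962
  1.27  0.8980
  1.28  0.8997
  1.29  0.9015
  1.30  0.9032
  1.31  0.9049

0.8790

σ√T = 0.46 × 0.8660 = 0.3984
d₁ = [ln(46/71) + (0.064 + 0.46²/2)·0.75] / 0.3984 = [-0.4340 + 0.1274] / 0.3984 = -0.7699 ≈ -0.77
d₂ = d₁ − σ√T = -0.7699 − 0.3984 = -1.1682 ≈ -1.17
Pr(exercise) under Q = N(−d₂) = N(1.17) = 0.8790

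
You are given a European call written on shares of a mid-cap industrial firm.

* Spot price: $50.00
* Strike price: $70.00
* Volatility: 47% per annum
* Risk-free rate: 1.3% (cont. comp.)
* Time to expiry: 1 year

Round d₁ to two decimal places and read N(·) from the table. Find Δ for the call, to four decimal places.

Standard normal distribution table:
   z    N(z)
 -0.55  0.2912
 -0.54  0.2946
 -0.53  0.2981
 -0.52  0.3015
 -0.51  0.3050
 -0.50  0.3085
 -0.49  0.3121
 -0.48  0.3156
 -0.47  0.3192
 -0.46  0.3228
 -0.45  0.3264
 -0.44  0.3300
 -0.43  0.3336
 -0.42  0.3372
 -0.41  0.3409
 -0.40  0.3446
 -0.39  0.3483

0.3264

T = 1;  σ√T = 0.4700
d₁ = [ln(50/70) + (0.013 + 0.47²/2)·1] / 0.4700 = [-0.3365 + 0.1234] / 0.4700 = -0.4532 which rounds to -0.45
N(d₁) = N(-0.45) = 0.3264
Δ_call = N(d₁) = 0.3264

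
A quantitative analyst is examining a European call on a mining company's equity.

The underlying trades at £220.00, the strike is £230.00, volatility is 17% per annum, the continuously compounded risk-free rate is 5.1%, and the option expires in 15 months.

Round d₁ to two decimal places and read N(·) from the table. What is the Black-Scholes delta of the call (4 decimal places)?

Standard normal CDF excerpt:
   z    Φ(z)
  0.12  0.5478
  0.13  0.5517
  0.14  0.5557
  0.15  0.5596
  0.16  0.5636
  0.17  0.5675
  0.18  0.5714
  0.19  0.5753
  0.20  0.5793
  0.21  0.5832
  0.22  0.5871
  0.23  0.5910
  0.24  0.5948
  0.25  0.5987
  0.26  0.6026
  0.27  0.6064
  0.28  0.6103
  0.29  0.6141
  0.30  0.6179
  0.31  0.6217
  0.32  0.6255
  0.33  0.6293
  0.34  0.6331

T = 1.25;  σ√T = 0.1901
d₁ = [ln(220/230) + (0.051 + 0.17²/2)·1.25] / 0.1901 = [-0.0445 + 0.0818] / 0.1901 = 0.1966 ⇒ 0.20
N(d₁) = N(0.20) = 0.5793
Δ_call = N(d₁) = 0.5793

0.5793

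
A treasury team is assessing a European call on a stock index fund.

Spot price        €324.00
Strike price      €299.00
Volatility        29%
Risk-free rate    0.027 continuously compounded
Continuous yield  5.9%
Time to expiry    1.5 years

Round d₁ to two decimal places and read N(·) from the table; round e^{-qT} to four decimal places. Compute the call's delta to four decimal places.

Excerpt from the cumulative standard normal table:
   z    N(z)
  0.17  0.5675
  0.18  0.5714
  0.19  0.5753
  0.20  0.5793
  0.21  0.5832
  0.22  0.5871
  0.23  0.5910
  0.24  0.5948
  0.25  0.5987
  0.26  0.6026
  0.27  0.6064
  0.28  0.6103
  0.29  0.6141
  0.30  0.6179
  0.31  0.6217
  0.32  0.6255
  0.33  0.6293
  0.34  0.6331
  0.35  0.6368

σ√T = 0.29·√1.5 = 0.3552
d₁ = [ln(324/299) + (0.027 − 0.059 + 0.29²/2)·1.5] / 0.3552 = [0.0803 + 0.0151] / 0.3552 = 0.2685 which rounds to 0.27
N(d₁) = N(0.27) = 0.6064
Δ_call = e^(−qT)·N(d₁) = 0.9153·0.6064 = 0.5550

0.5550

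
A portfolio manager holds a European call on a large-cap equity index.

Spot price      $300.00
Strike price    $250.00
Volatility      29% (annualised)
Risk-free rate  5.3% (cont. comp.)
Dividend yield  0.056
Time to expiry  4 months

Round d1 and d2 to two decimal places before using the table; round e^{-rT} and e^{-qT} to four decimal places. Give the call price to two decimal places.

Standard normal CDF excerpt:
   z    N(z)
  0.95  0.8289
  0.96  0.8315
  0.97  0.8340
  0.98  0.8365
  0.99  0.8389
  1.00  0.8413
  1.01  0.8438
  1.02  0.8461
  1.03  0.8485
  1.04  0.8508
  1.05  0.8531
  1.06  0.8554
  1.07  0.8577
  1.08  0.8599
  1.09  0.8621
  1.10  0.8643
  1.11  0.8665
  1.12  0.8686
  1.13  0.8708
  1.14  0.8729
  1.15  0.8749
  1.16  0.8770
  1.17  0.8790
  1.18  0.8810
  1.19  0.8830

σ√T = 0.29·√0.3333 = 0.1674
d₁ = [ln(300/250) + (0.053 − 0.056 + 0.29²/2)·0.3333] / 0.1674 = [0.1823 + 0.0130] / 0.1674 = 1.1667 → 1.17
d₂ = d₁ − σ√T = 1.1667 − 0.1674 = 0.9992 → 1.00
exp(−qT) = exp(−0.056·0.3333) = 0.9815;  exp(−rT) = exp(−0.053·0.3333) = 0.9825
C = 300·0.9815·N(1.17) − 250·0.9825·N(1.00) = 300·0.9815·0.8790 − 250·0.9825·0.8413 = 258.8216 − 206.6443 = 52.1772

$52.18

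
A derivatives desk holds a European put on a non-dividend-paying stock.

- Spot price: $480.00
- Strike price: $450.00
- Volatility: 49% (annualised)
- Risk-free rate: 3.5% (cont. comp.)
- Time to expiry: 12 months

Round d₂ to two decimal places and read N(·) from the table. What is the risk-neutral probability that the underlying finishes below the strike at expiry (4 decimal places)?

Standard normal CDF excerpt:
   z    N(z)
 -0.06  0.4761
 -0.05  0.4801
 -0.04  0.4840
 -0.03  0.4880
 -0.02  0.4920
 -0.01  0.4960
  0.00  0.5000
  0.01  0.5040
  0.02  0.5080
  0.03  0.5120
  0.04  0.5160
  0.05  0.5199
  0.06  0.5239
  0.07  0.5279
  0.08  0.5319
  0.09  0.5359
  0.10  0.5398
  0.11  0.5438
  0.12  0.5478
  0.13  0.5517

0.5160

T = 1;  σ√T = 0.4900
d₁ = [ln(480/450) + (0.035 + 0.49²/2)·1] / 0.4900 = [0.0645 + 0.1550] / 0.4900 = 0.4481 → 0.45
d₂ = d₁ − σ√T = 0.4481 − 0.4900 = -0.0419 → -0.04
Risk-neutral Pr[S_T < K] = N(−d₂) = N(0.04) = 0.5160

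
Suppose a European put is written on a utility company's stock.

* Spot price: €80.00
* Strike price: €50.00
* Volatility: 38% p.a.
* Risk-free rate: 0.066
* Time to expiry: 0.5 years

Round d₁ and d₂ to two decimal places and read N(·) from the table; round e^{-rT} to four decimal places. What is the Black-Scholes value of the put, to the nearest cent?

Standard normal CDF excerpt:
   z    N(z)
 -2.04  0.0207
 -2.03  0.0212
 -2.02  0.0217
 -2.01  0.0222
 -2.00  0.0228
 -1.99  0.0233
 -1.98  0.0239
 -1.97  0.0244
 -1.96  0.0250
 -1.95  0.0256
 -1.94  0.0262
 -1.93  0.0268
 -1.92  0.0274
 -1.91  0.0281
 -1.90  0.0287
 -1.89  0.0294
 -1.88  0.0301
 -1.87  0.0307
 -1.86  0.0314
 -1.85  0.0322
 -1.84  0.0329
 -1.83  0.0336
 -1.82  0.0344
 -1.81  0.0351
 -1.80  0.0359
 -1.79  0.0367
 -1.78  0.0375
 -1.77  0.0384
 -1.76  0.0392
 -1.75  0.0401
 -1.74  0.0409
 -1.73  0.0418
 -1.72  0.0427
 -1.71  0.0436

T = 0.5;  σ√T = 0.2687
ln(S/K) + (r + σ²/2)T = ln(80/50) + (0.066 + 0.38²/2)·0.5 = 0.4700 + 0.0691 = 0.5391
d₁ = 0.5391 / 0.2687 = 2.0063 which rounds to 2.01
d₂ = d₁ − σ√T = 2.0063 − 0.2687 = 1.7376 which rounds to 1.74
exp(−rT) = exp(−0.066·0.5) = 0.9675
P = 50·0.9675·N(-1.74) − 80·N(-2.01) = 50·0.9675·0.0409 − 80·0.0222 = 1.9785 − 1.7760 = 0.2025

€0.20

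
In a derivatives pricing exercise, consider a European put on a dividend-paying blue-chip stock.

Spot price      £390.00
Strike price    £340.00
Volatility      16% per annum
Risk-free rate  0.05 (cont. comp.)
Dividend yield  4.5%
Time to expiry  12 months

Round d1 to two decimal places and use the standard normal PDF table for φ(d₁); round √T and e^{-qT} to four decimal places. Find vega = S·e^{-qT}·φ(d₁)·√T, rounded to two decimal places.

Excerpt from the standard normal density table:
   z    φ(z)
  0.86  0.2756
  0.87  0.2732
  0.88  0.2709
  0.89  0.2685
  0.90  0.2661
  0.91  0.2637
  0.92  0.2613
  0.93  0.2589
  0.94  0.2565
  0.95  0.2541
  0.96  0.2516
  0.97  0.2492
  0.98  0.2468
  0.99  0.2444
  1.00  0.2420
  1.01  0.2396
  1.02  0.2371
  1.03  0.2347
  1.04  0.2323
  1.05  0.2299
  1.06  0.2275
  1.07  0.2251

92.91

T = 1;  σ√T = 0.1600
d₁ = [ln(390/340) + (0.05 − 0.045 + 0.16²/2)·1] / 0.1600 = [0.1372 + 0.0178] / 0.1600 = 0.9688 which rounds to 0.97
√T = √1 = 1.0000
φ(d₁) = φ(0.97) = 0.2492
e^(−qT) = e^(−0.045·1) = 0.9560
vega = S·e^(−qT)·φ(d₁)·√T = 390·0.9560·0.2492·1.0000 = 92.9117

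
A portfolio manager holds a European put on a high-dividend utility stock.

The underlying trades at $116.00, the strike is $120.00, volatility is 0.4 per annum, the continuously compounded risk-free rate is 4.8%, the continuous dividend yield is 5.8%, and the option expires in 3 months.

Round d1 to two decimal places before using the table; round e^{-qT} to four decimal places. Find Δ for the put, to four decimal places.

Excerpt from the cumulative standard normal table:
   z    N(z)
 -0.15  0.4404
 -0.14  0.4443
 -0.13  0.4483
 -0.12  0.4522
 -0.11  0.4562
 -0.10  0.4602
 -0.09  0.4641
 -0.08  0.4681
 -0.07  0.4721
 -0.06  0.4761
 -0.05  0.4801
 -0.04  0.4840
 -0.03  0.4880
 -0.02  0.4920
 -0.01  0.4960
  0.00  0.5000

σ√T = 0.4 × 0.5000 = 0.2000
d₁ = [ln(116/120) + (0.048 − 0.058 + ½·0.4²)·0.25] / (σ√T) = (-0.0339 + 0.0175) / 0.2000 = -0.0820 ≈ -0.08
N(d₁) = N(-0.08) = 0.4681
Δ_put = exp(−qT)·(N(d₁) − 1) = 0.9856·(0.4681 − 1) = -0.5242

-0.5242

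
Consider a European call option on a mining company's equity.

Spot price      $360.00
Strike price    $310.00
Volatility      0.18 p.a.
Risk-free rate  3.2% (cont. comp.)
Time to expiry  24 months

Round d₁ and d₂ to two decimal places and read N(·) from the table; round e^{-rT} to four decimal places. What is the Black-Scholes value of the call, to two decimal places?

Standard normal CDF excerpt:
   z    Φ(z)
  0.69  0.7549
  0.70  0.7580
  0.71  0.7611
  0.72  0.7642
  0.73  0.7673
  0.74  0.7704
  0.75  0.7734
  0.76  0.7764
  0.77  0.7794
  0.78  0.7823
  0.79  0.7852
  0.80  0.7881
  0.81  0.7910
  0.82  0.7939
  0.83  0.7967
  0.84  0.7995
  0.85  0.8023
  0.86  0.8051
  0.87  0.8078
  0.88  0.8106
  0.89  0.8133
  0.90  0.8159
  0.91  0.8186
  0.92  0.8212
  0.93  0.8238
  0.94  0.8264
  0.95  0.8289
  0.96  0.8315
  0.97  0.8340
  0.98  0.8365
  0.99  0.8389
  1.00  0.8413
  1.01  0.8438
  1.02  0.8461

$78.93

σ√T = 0.18 × 1.4142 = 0.2546
ln(S/K) + (r + σ²/2)T = ln(360/310) + (0.032 + 0.18²/2)·2 = 0.1495 + 0.0964 = 0.2459
d₁ = 0.2459 / 0.2546 = 0.9661 ≈ 0.97
d₂ = d₁ − σ√T = 0.9661 − 0.2546 = 0.7116 ≈ 0.71
e^(−rT) = e^(−0.032·2) = 0.9380
N(d₁) = N(0.97) = 0.8340;  N(d₂) = N(0.71) = 0.7611
C = 360·0.8340 − 310·0.9380·0.7611 = 300.2400 − 221.3127 = 78.9273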